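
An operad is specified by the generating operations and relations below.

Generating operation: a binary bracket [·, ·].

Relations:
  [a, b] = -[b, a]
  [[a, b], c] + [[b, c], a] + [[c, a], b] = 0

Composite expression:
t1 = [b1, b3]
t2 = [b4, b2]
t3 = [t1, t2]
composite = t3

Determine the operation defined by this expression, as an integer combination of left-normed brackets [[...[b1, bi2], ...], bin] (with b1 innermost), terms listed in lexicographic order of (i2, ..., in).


-[[[b1, b3], b2], b4] + [[[b1, b3], b4], b2]

Left-normed coefficients sit on the b1-initial expansion words.
Composite bracket: [[b1, b3], [b4, b2]]
The bracket unfolds into 8 signed words via [a, b] = ab - ba (2^3 = 8).
Only words starting with b1 matter:
  b1b3b2b4 (sign -1) contributes -[[[b1, b3], b2], b4]
  b1b3b4b2 (sign +1) contributes +[[[b1, b3], b4], b2]


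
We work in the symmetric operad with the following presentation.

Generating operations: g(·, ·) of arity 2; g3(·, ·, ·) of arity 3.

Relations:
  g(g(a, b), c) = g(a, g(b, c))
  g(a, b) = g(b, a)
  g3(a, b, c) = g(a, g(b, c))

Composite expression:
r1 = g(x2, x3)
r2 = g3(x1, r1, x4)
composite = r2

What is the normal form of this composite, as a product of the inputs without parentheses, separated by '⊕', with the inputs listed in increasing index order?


Reordering under g3 is free, so list the x-inputs canonically.
g(x2, x3) unparenthesizes to x2 ⊕ x3
g3(x1, g(x2, x3), x4) unparenthesizes to x1 ⊕ x2 ⊕ x3 ⊕ x4
the factors in increasing index order: x1 ⊕ x2 ⊕ x3 ⊕ x4

x1 ⊕ x2 ⊕ x3 ⊕ x4


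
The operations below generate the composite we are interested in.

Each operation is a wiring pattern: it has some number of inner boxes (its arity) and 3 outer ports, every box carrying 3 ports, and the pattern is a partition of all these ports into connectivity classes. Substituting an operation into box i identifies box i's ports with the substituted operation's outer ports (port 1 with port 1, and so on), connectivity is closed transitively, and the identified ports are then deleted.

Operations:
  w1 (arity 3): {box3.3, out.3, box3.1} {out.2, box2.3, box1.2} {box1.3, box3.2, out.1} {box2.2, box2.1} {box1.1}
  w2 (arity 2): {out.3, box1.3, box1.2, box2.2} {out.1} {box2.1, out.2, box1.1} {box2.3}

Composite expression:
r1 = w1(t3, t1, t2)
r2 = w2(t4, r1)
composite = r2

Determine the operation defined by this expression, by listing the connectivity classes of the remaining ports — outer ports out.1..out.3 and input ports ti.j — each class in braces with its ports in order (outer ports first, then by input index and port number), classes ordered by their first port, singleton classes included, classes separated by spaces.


After gluing at w2, chains via deleted ports link the t-ports.
after w1, the pattern on (t3, t1, t2) reads {out.1, t2.2, t3.3} {out.2, t1.3, t3.2} {out.3, t2.1, t2.3} {t1.1, t1.2} {t3.1} (out.j = its outer ports)
after w2, the pattern on (t4, t3, t1, t2) reads {out.1} {out.2, t2.2, t3.3, t4.1} {out.3, t1.3, t3.2, t4.2, t4.3} {t1.1, t1.2} {t2.1, t2.3} {t3.1} (out.j = its outer ports)

{out.1} {out.2, t2.2, t3.3, t4.1} {out.3, t1.3, t3.2, t4.2, t4.3} {t1.1, t1.2} {t2.1, t2.3} {t3.1}


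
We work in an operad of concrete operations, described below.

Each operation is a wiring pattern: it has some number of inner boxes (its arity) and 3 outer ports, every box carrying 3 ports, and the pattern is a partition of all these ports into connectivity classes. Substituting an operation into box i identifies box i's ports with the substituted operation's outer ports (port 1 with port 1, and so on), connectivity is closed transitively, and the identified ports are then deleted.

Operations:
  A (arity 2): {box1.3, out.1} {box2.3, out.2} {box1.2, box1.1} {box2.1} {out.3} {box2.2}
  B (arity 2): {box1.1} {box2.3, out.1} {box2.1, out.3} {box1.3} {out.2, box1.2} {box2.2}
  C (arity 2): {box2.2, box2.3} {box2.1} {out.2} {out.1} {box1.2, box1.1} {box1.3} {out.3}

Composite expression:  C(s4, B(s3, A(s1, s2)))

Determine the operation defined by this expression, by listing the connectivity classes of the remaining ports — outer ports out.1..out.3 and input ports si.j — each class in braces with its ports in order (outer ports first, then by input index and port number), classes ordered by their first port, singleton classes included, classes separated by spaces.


Substituting into C glues patterns; closure does the rest.
composing A on (s1, s2), with out.j its own outer ports: {out.1, s1.3} {out.2, s2.3} {out.3} {s1.1, s1.2} {s2.1} {s2.2}
composing B on (s3, s1, s2), with out.j its own outer ports: {out.1} {out.2, s3.2} {out.3, s1.3} {s1.1, s1.2} {s2.1} {s2.2} {s2.3} {s3.1} {s3.3}
composing C on (s4, s3, s1, s2), with out.j its own outer ports: {out.1} {out.2} {out.3} {s1.1, s1.2} {s1.3, s3.2} {s2.1} {s2.2} {s2.3} {s3.1} {s3.3} {s4.1, s4.2} {s4.3}

{out.1} {out.2} {out.3} {s1.1, s1.2} {s1.3, s3.2} {s2.1} {s2.2} {s2.3} {s3.1} {s3.3} {s4.1, s4.2} {s4.3}


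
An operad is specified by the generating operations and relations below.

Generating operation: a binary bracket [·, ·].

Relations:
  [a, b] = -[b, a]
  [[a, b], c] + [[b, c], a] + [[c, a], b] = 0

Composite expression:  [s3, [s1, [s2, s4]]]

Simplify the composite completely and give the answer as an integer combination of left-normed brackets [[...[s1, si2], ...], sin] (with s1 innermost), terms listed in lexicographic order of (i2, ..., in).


Left-normed coefficients sit on the s1-initial expansion words.
Composite bracket: [s3, [s1, [s2, s4]]]
Full expansion: 8 signed words from ab - ba (2^3 = 8).
Words beginning with s1 determine it all:
  s1s2s4s3 (sign -1) contributes -[[[s1, s2], s4], s3]
  s1s4s2s3 (sign +1) contributes +[[[s1, s4], s2], s3]

-[[[s1, s2], s4], s3] + [[[s1, s4], s2], s3]


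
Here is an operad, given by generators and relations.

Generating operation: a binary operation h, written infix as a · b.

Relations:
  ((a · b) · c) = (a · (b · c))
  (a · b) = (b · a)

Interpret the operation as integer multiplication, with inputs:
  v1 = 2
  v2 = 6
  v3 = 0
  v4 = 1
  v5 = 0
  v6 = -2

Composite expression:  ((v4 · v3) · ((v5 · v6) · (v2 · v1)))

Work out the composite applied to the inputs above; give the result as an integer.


0

(v4 · v3) = 0
(v5 · v6) = 0
(v2 · v1) = 12
((v5 · v6) · (v2 · v1)) = 0
((v4 · v3) · ((v5 · v6) · (v2 · v1))) = 0


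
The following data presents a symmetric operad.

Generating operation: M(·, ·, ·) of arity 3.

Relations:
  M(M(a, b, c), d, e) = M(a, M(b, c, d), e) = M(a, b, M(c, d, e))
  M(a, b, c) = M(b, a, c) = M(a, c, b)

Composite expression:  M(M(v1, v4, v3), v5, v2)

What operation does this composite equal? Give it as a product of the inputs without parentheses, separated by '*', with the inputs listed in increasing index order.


v1 * v2 * v3 * v4 * v5

Key point: M commutes, so take the v-inputs in any fixed order.
M(v1, v4, v3) unparenthesizes to v1 * v4 * v3
M(M(v1, v4, v3), v5, v2) unparenthesizes to v1 * v4 * v3 * v5 * v2
commutativity sorts the factors: v1 * v2 * v3 * v4 * v5


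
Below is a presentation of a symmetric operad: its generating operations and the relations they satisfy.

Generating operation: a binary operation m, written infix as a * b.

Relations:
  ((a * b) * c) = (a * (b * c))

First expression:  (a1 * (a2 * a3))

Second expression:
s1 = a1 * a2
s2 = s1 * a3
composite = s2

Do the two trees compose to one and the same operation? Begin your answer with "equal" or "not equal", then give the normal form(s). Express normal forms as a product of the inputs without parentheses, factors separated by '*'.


The first composite normalizes to a1 * a2 * a3
The second composite normalizes to a1 * a2 * a3
Same normal form: equal.

equal: each reduces to a1 * a2 * a3


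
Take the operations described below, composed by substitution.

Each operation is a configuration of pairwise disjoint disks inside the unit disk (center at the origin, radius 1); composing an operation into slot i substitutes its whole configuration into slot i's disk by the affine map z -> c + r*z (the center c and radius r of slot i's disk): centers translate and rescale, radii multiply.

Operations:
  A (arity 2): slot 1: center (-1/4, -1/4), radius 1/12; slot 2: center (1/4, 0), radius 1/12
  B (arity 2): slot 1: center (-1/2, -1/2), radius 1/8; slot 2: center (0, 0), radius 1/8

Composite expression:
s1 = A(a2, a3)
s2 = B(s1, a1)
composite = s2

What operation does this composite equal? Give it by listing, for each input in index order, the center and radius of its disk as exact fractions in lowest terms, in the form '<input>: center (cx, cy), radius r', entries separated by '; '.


Below B, radii multiply path by path; the a-disk centers shift.
input a2: composing its 2 substitution steps yields center (-17/32, -17/32), radius 1/96
input a3: composing its 2 substitution steps yields center (-15/32, -1/2), radius 1/96
input a1: composing its 1 substitution step yields center (0, 0), radius 1/8

a1: center (0, 0), radius 1/8; a2: center (-17/32, -17/32), radius 1/96; a3: center (-15/32, -1/2), radius 1/96


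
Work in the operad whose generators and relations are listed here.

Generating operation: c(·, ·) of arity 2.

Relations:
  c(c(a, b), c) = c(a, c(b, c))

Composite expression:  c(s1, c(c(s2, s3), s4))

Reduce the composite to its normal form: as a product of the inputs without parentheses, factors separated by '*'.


s1 * s2 * s3 * s4

Every regrouping of c is equal, so read the s-inputs in written order.
c(s2, s3) spells out as s2 * s3
c(c(s2, s3), s4) spells out as s2 * s3 * s4
c(s1, c(c(s2, s3), s4)) spells out as s1 * s2 * s3 * s4


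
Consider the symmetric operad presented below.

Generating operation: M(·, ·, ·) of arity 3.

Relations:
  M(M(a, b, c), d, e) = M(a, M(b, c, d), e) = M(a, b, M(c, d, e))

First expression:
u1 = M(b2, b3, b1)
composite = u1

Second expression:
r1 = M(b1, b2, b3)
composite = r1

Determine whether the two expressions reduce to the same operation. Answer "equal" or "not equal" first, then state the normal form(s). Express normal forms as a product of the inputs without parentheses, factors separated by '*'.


not equal: they reduce to b2 * b3 * b1 and b1 * b2 * b3

In normal form, the first expression is b2 * b3 * b1
In normal form, the second expression is b1 * b2 * b3
They disagree, so not equal.


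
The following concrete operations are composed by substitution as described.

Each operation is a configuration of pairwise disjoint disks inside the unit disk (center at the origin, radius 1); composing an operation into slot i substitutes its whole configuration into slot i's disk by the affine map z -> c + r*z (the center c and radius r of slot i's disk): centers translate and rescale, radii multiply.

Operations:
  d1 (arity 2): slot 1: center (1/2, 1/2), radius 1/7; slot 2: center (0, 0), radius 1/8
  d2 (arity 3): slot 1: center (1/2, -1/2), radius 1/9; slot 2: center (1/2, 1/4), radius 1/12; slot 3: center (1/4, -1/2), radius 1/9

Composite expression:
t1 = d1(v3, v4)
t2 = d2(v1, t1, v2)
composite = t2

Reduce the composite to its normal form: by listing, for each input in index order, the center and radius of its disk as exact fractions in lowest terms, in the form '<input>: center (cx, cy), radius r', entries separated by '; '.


Each v-disk chains the slot maps above it in d2; radii multiply.
for v1, the 1-step affine chain lands on center (1/2, -1/2), radius 1/9
for v3, the 2-step affine chain lands on center (13/24, 7/24), radius 1/84
for v4, the 2-step affine chain lands on center (1/2, 1/4), radius 1/96
for v2, the 1-step affine chain lands on center (1/4, -1/2), radius 1/9

v1: center (1/2, -1/2), radius 1/9; v2: center (1/4, -1/2), radius 1/9; v3: center (13/24, 7/24), radius 1/84; v4: center (1/2, 1/4), radius 1/96


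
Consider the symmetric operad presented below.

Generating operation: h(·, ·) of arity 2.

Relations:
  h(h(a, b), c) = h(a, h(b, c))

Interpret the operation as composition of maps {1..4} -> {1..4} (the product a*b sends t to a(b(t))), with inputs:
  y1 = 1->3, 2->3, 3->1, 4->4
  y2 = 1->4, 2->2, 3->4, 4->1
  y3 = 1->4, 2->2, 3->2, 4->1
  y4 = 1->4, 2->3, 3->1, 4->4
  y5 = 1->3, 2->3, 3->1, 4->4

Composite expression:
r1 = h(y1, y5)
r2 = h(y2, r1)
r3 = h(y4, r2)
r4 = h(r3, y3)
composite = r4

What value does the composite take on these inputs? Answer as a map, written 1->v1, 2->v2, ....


1->4, 2->4, 3->4, 4->4


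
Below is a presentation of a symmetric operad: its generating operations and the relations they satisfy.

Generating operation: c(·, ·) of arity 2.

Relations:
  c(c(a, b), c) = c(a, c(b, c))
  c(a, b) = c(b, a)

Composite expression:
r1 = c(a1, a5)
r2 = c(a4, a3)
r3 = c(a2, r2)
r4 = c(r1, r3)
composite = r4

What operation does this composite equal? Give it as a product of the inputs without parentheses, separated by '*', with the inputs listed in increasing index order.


a1 * a2 * a3 * a4 * a5

Any arrangement under c is one operation, so sort the a-inputs.
c(a1, a5) unparenthesizes to a1 * a5
c(a4, a3) unparenthesizes to a4 * a3
c(a2, c(a4, a3)) unparenthesizes to a2 * a4 * a3
c(c(a1, a5), c(a2, c(a4, a3))) unparenthesizes to a1 * a5 * a2 * a4 * a3
the factors in increasing index order: a1 * a2 * a3 * a4 * a5


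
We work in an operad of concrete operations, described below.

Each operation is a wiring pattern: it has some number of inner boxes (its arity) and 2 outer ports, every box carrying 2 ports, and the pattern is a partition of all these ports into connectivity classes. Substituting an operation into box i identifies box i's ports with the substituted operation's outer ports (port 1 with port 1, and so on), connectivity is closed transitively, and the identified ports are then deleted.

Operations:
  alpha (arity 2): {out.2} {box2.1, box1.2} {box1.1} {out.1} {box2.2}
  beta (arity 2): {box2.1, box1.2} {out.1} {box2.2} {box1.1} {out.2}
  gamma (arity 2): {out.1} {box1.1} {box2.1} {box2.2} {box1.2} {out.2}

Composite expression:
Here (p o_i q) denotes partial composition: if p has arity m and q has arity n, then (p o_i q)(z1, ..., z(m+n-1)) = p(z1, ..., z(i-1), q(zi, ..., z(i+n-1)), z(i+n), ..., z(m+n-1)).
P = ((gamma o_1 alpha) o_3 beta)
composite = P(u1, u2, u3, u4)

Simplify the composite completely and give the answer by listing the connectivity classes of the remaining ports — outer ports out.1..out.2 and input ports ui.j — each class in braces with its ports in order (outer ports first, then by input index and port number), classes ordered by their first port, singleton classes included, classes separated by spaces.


{out.1} {out.2} {u1.1} {u1.2, u2.1} {u2.2} {u3.1} {u3.2, u4.1} {u4.2}

After gluing at gamma, chains via deleted ports link the u-ports.
the subtree at alpha composes to {out.1} {out.2} {u1.1} {u1.2, u2.1} {u2.2} on (u1, u2); out.j = own outer ports
the subtree at beta composes to {out.1} {out.2} {u3.1} {u3.2, u4.1} {u4.2} on (u3, u4); out.j = own outer ports
the subtree at gamma composes to {out.1} {out.2} {u1.1} {u1.2, u2.1} {u2.2} {u3.1} {u3.2, u4.1} {u4.2} on (u1, u2, u3, u4); out.j = own outer ports


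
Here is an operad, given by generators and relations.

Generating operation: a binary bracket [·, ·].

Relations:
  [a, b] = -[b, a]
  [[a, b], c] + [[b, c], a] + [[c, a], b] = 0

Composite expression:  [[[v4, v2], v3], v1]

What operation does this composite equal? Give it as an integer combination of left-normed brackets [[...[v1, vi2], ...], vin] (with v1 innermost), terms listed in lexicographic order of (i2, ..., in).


[[[v1, v2], v4], v3] - [[[v1, v3], v2], v4] + [[[v1, v3], v4], v2] - [[[v1, v4], v2], v3]


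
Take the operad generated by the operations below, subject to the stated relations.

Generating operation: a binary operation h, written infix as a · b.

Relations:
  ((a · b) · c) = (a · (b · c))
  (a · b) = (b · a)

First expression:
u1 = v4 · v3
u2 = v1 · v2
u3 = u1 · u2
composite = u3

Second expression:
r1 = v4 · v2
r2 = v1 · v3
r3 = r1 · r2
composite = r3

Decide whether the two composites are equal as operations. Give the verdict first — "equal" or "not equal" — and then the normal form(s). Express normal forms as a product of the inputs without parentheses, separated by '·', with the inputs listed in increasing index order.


equal — both sides give v1 · v2 · v3 · v4

Normal form of the first expression: v1 · v2 · v3 · v4
Normal form of the second expression: v1 · v2 · v3 · v4
Both agree, so they are equal.


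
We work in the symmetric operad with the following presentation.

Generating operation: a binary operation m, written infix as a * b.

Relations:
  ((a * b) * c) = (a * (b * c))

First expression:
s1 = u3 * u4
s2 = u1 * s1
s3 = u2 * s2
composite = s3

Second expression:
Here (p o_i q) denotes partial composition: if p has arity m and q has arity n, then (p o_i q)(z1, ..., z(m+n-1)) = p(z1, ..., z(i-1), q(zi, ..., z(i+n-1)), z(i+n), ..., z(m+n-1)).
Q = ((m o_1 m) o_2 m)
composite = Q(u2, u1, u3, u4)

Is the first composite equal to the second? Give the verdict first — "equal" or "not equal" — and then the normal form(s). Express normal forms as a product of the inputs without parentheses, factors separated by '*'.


The first composite normalizes to u2 * u1 * u3 * u4
The second composite normalizes to u2 * u1 * u3 * u4
Same normal form: equal.

equal — both sides give u2 * u1 * u3 * u4


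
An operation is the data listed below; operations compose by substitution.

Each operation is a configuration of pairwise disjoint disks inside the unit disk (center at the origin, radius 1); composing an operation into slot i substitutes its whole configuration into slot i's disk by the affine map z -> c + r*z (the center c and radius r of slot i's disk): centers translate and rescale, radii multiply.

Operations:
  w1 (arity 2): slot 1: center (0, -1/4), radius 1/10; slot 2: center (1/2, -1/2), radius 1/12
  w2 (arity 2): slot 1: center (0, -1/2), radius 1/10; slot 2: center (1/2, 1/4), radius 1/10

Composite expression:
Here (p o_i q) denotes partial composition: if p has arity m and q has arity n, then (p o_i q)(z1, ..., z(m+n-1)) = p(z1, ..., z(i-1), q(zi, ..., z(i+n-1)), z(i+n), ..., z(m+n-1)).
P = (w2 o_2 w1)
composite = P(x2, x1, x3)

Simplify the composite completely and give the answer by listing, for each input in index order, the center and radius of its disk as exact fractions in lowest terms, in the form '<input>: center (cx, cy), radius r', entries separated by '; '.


Affine substitution under w2: radii multiply and x-centers shift.
x2: after 1 affine step, its disk has center (0, -1/2), radius 1/10
x1: after 2 affine steps, its disk has center (1/2, 9/40), radius 1/100
x3: after 2 affine steps, its disk has center (11/20, 1/5), radius 1/120

x1: center (1/2, 9/40), radius 1/100; x2: center (0, -1/2), radius 1/10; x3: center (11/20, 1/5), radius 1/120


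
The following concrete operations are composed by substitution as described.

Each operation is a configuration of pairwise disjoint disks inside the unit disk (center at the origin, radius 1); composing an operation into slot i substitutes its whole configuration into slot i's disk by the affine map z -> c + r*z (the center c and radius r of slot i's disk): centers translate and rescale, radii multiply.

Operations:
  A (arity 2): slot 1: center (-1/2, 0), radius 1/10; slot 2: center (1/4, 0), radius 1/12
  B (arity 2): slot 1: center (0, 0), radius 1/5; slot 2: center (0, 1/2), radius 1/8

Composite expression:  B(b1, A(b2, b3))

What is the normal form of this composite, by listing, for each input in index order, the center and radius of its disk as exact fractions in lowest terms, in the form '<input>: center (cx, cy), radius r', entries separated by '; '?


b1: center (0, 0), radius 1/5; b2: center (-1/16, 1/2), radius 1/80; b3: center (1/32, 1/2), radius 1/96

Below B, radii multiply path by path; the b-disk centers shift.
b1 passes through 1 substitution, ending at center (0, 0), radius 1/5
b2 passes through 2 substitutions, ending at center (-1/16, 1/2), radius 1/80
b3 passes through 2 substitutions, ending at center (1/32, 1/2), radius 1/96


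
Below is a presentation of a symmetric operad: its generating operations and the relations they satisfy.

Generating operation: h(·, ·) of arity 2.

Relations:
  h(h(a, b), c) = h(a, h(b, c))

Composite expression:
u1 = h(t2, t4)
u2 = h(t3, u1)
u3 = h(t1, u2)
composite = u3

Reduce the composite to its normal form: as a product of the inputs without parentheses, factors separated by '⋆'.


Key point: h is associative — brackets drop, the t-order remains.
h(t2, t4) flattens to t2 ⋆ t4
h(t3, h(t2, t4)) flattens to t3 ⋆ t2 ⋆ t4
h(t1, h(t3, h(t2, t4))) flattens to t1 ⋆ t3 ⋆ t2 ⋆ t4

t1 ⋆ t3 ⋆ t2 ⋆ t4


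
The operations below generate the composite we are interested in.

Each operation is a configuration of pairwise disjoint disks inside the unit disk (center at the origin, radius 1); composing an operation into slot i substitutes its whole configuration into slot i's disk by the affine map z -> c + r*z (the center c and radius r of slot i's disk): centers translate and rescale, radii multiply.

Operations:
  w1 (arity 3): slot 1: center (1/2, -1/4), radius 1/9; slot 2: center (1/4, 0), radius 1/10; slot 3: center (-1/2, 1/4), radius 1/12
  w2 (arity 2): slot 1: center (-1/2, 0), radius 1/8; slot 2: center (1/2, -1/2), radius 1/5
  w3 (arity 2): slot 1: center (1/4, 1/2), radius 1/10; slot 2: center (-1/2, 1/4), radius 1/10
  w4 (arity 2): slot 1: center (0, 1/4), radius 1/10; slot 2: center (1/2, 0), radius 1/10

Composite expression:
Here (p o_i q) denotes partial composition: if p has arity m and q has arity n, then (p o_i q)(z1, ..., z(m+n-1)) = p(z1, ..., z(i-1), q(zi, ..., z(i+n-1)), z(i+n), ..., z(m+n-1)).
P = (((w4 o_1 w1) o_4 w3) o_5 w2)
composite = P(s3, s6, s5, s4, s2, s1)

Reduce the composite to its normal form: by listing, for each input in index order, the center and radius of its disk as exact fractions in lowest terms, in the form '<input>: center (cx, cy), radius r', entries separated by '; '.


Nesting under w4 composes maps z -> c + r*z down each s-path.
input s3: composing its 2 substitution steps yields center (1/20, 9/40), radius 1/90
input s6: composing its 2 substitution steps yields center (1/40, 1/4), radius 1/100
input s5: composing its 2 substitution steps yields center (-1/20, 11/40), radius 1/120
input s4: composing its 2 substitution steps yields center (21/40, 1/20), radius 1/100
input s2: composing its 3 substitution steps yields center (89/200, 1/40), radius 1/800
input s1: composing its 3 substitution steps yields center (91/200, 1/50), radius 1/500

s1: center (91/200, 1/50), radius 1/500; s2: center (89/200, 1/40), radius 1/800; s3: center (1/20, 9/40), radius 1/90; s4: center (21/40, 1/20), radius 1/100; s5: center (-1/20, 11/40), radius 1/120; s6: center (1/40, 1/4), radius 1/100


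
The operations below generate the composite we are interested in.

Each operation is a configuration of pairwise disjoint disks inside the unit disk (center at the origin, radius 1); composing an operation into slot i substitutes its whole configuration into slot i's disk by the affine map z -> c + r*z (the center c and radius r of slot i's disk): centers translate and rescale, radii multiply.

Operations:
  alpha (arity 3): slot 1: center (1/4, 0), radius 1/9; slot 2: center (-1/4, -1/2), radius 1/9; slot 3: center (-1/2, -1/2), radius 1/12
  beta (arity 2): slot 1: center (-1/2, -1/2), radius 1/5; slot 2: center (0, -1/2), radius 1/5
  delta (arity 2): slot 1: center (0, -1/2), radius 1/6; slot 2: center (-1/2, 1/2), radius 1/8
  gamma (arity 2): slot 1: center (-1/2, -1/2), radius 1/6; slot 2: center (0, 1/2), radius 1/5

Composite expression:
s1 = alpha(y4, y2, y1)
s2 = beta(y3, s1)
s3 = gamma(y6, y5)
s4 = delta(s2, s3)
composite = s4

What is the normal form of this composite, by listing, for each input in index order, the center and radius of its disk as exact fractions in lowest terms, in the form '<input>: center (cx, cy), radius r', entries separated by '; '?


y1: center (-1/60, -3/5), radius 1/360; y2: center (-1/120, -3/5), radius 1/270; y3: center (-1/12, -7/12), radius 1/30; y4: center (1/120, -7/12), radius 1/270; y5: center (-1/2, 9/16), radius 1/40; y6: center (-9/16, 7/16), radius 1/48


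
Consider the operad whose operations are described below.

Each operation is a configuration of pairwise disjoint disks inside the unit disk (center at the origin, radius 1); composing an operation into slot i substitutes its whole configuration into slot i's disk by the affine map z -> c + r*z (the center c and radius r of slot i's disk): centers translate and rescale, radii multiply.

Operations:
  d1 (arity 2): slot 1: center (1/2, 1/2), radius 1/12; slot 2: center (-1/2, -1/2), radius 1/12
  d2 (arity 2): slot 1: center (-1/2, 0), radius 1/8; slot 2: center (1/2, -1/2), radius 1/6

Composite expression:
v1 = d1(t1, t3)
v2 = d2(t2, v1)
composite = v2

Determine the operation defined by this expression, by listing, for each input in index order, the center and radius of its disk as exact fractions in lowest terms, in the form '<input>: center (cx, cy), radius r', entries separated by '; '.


Only the slot chain above each t matters under d2; compose those maps.
t2: after 1 affine step, its disk has center (-1/2, 0), radius 1/8
t1: after 2 affine steps, its disk has center (7/12, -5/12), radius 1/72
t3: after 2 affine steps, its disk has center (5/12, -7/12), radius 1/72

t1: center (7/12, -5/12), radius 1/72; t2: center (-1/2, 0), radius 1/8; t3: center (5/12, -7/12), radius 1/72


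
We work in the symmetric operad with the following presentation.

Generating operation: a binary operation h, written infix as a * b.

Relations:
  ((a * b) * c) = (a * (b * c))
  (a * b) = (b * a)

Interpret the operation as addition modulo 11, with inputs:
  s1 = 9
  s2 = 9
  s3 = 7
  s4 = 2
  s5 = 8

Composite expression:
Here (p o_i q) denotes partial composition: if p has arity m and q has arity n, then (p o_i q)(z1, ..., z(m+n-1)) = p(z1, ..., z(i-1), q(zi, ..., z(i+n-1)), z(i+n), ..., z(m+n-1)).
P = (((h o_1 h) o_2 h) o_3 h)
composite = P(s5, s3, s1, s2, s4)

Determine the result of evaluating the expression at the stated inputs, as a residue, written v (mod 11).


2 (mod 11)

(s1 * s2) = 7
(s3 * (s1 * s2)) = 3
(s5 * (s3 * (s1 * s2))) = 0
((s5 * (s3 * (s1 * s2))) * s4) = 2


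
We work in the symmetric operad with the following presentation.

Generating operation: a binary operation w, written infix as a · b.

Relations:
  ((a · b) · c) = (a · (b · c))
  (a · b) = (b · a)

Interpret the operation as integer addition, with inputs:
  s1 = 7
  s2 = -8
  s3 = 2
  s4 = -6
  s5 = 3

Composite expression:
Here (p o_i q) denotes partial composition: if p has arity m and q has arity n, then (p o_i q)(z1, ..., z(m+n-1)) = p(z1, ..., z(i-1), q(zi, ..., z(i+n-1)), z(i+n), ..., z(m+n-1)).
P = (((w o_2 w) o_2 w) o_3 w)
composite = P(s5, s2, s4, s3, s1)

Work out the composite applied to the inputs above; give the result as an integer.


-2

(s4 · s3) = -4
(s2 · (s4 · s3)) = -12
((s2 · (s4 · s3)) · s1) = -5
(s5 · ((s2 · (s4 · s3)) · s1)) = -2


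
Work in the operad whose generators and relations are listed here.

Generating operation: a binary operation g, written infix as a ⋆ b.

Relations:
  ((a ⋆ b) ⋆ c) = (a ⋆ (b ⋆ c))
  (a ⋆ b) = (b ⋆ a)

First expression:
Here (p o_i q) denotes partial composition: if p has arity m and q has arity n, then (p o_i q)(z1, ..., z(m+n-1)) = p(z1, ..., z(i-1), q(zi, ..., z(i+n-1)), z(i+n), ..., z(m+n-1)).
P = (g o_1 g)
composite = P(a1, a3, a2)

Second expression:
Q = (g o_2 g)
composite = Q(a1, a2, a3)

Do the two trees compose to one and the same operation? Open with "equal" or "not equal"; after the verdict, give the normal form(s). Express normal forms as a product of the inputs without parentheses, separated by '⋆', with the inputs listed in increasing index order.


The first expression, normalized: a1 ⋆ a2 ⋆ a3
The second expression, normalized: a1 ⋆ a2 ⋆ a3
The forms coincide; equal.

equal; the common form is a1 ⋆ a2 ⋆ a3


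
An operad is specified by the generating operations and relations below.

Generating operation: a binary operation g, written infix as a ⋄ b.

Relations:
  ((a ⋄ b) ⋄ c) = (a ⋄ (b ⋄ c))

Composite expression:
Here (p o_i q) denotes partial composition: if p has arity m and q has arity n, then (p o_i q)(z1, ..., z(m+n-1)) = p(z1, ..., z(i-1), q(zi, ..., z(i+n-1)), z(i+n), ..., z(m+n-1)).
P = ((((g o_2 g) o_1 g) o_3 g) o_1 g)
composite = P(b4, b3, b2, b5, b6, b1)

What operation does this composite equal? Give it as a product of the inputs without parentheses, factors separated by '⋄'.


b4 ⋄ b3 ⋄ b2 ⋄ b5 ⋄ b6 ⋄ b1

The g-tree's shape is irrelevant; the b-reading-order decides.
(b4 ⋄ b3) flattens to b4 ⋄ b3
((b4 ⋄ b3) ⋄ b2) flattens to b4 ⋄ b3 ⋄ b2
(b5 ⋄ b6) flattens to b5 ⋄ b6
((b5 ⋄ b6) ⋄ b1) flattens to b5 ⋄ b6 ⋄ b1
(((b4 ⋄ b3) ⋄ b2) ⋄ ((b5 ⋄ b6) ⋄ b1)) flattens to b4 ⋄ b3 ⋄ b2 ⋄ b5 ⋄ b6 ⋄ b1


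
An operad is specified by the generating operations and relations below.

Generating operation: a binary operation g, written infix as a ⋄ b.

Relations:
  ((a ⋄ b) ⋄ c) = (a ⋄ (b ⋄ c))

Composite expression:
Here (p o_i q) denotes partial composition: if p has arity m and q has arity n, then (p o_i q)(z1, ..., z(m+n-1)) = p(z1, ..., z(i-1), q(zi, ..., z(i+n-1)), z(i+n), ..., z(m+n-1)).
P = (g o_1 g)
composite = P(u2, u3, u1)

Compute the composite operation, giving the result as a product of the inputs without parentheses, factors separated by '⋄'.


Key point: g is associative — brackets drop, the u-order remains.
(u2 ⋄ u3) spells out as u2 ⋄ u3
((u2 ⋄ u3) ⋄ u1) spells out as u2 ⋄ u3 ⋄ u1

u2 ⋄ u3 ⋄ u1


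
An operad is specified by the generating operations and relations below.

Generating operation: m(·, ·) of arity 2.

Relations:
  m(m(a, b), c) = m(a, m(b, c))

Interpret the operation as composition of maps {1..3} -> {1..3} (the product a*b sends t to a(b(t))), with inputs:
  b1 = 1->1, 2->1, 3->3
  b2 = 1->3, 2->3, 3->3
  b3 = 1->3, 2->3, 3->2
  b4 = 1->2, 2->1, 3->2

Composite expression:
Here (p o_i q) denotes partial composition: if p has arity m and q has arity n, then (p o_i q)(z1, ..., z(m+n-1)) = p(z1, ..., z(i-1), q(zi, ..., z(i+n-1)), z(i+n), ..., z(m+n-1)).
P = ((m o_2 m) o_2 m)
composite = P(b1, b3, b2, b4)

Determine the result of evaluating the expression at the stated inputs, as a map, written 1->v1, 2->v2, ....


1->1, 2->1, 3->1

m(b3, b2) = 1->2, 2->2, 3->2
m(m(b3, b2), b4) = 1->2, 2->2, 3->2
m(b1, m(m(b3, b2), b4)) = 1->1, 2->1, 3->1


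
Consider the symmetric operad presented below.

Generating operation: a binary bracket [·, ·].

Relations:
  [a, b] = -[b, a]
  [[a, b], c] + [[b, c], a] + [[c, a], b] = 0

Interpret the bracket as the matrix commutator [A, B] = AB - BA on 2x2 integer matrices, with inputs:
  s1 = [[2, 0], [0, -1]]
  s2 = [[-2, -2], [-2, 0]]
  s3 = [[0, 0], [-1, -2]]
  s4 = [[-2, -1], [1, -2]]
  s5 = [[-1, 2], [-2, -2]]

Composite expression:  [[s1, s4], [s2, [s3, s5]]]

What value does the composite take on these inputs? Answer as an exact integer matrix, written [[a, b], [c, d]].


[[6, 12], [-12, -6]]

[s1, s4] = [[0, -3], [-3, 0]]
[s3, s5] = [[2, 4], [3, -2]]
[s2, [s3, s5]] = [[2, 0], [-2, -2]]
[[s1, s4], [s2, [s3, s5]]] = [[6, 12], [-12, -6]]


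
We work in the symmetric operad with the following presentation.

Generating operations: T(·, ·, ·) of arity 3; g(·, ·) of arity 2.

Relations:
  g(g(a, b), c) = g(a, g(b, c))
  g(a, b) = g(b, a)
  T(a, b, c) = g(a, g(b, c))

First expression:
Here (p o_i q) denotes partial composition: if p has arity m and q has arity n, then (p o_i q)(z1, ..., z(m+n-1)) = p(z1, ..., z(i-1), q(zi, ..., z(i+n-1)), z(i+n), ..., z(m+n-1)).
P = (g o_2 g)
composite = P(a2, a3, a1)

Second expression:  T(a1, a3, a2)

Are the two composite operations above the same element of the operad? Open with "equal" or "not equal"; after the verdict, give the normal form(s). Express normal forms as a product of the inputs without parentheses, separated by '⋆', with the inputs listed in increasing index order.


In normal form, the first expression is a1 ⋆ a2 ⋆ a3
In normal form, the second expression is a1 ⋆ a2 ⋆ a3
Identical normal forms: equal.

equal; both compose to a1 ⋆ a2 ⋆ a3


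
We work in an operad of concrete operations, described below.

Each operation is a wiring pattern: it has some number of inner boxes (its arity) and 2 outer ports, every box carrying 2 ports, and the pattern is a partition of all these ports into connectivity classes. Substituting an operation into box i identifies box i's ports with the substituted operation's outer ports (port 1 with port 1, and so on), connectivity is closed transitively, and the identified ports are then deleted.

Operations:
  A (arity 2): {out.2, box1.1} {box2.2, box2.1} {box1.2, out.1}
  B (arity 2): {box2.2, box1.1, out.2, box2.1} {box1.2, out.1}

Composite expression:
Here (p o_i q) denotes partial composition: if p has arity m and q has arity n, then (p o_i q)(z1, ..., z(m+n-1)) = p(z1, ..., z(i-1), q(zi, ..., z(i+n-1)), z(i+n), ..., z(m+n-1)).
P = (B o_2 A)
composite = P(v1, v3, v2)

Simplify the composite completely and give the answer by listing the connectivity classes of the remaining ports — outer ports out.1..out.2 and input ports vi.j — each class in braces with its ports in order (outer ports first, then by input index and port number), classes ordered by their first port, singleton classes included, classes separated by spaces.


{out.1, v1.2} {out.2, v1.1, v3.1, v3.2} {v2.1, v2.2}

Substituting into B glues patterns; closure does the rest.
through A, on inputs (v3, v2): {out.1, v3.2} {out.2, v3.1} {v2.1, v2.2} (out.j = stage outer ports)
through B, on inputs (v1, v3, v2): {out.1, v1.2} {out.2, v1.1, v3.1, v3.2} {v2.1, v2.2} (out.j = stage outer ports)


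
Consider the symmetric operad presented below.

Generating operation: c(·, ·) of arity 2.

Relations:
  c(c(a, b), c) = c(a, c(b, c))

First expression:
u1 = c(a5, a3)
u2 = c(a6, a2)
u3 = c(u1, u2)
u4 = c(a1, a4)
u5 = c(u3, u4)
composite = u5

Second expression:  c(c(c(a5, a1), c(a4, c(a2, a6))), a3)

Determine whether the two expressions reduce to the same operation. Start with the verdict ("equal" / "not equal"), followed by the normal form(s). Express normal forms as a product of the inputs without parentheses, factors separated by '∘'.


not equal — first a5 ∘ a3 ∘ a6 ∘ a2 ∘ a1 ∘ a4, second a5 ∘ a1 ∘ a4 ∘ a2 ∘ a6 ∘ a3

Reducing the first expression gives a5 ∘ a3 ∘ a6 ∘ a2 ∘ a1 ∘ a4
Reducing the second expression gives a5 ∘ a1 ∘ a4 ∘ a2 ∘ a6 ∘ a3
The forms do not match — not equal.


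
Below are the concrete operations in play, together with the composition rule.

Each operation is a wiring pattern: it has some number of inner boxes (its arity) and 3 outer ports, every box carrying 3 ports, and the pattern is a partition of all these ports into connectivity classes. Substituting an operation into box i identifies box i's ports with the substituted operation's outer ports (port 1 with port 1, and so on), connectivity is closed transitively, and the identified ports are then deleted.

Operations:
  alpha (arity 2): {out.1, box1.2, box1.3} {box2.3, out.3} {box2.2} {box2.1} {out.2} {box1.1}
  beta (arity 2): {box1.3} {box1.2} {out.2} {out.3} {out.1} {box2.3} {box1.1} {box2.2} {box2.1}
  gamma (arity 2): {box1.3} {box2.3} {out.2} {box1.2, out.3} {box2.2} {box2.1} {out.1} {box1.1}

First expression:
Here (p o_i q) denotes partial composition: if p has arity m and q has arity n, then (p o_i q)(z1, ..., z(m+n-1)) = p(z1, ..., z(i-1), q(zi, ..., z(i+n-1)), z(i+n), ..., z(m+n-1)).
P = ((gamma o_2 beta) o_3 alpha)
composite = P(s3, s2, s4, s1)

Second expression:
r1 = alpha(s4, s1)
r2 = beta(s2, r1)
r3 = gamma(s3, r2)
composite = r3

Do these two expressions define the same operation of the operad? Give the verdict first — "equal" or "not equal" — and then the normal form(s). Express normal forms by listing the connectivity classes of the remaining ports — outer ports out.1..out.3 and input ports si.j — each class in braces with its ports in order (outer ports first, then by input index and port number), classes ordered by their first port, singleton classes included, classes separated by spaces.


Normal form of the first expression: {out.1} {out.2} {out.3, s3.2} {s1.1} {s1.2} {s1.3} {s2.1} {s2.2} {s2.3} {s3.1} {s3.3} {s4.1} {s4.2, s4.3}
Normal form of the second expression: {out.1} {out.2} {out.3, s3.2} {s1.1} {s1.2} {s1.3} {s2.1} {s2.2} {s2.3} {s3.1} {s3.3} {s4.1} {s4.2, s4.3}
One common form — equal.

equal — both sides give {out.1} {out.2} {out.3, s3.2} {s1.1} {s1.2} {s1.3} {s2.1} {s2.2} {s2.3} {s3.1} {s3.3} {s4.1} {s4.2, s4.3}


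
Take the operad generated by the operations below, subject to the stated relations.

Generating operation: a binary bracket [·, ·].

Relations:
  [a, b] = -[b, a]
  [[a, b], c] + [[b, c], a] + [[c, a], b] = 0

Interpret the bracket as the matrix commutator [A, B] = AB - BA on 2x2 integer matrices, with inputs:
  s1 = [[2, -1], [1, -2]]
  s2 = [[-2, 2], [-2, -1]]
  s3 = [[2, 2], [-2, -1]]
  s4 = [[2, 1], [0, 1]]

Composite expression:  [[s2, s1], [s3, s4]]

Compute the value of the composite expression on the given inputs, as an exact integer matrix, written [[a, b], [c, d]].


[[21, 28], [-28, -21]]


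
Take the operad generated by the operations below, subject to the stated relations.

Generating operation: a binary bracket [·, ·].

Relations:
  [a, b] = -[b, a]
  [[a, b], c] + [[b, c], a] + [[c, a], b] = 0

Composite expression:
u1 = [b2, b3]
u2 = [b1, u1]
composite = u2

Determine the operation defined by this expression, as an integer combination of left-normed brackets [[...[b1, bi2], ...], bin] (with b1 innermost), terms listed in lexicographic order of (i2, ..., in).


[[b1, b2], b3] - [[b1, b3], b2]

Skip Jacobi rewriting: expand, keep b1-initial words, read off terms.
Composite bracket: [b1, [b2, b3]]
Expanding via [a, b] = ab - ba: 4 signed words (2^2 = 4).
Collect the words opening with b1:
  b1b2b3 (sign +1) contributes +[[b1, b2], b3]
  b1b3b2 (sign -1) contributes -[[b1, b3], b2]


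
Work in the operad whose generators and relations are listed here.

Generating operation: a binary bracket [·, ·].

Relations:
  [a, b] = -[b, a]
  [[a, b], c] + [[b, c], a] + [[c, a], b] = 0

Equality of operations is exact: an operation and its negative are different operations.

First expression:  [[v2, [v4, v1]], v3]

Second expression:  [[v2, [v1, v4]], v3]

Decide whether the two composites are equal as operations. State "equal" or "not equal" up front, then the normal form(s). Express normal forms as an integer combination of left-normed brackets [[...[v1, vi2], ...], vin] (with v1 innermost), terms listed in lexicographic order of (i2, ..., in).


not equal — first [[[v1, v4], v2], v3], second -[[[v1, v4], v2], v3]

The first expression reduces to [[[v1, v4], v2], v3]
The second expression reduces to -[[[v1, v4], v2], v3]
Different reductions; not equal.


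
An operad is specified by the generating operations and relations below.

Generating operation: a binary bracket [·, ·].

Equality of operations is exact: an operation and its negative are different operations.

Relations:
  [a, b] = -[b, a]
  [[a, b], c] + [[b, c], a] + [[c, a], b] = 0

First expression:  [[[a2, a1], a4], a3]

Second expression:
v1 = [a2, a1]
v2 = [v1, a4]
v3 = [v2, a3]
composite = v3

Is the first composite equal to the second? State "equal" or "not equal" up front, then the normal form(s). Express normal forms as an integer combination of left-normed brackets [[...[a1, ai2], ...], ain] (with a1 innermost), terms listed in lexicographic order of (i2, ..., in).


equal — both sides give -[[[a1, a2], a4], a3]

Normal form of the first expression: -[[[a1, a2], a4], a3]
Normal form of the second expression: -[[[a1, a2], a4], a3]
Same normal form: equal.


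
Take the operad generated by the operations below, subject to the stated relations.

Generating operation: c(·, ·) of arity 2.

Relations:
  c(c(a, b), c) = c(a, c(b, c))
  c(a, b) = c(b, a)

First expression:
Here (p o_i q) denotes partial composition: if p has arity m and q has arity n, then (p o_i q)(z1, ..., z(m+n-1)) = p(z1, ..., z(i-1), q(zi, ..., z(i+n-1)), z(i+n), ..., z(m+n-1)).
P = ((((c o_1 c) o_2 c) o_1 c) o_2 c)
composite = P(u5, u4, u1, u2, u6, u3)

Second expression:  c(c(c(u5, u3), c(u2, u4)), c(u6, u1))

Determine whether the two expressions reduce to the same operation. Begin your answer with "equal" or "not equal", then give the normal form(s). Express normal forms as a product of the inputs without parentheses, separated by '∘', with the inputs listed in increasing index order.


equal — both sides give u1 ∘ u2 ∘ u3 ∘ u4 ∘ u5 ∘ u6

The first composite normalizes to u1 ∘ u2 ∘ u3 ∘ u4 ∘ u5 ∘ u6
The second composite normalizes to u1 ∘ u2 ∘ u3 ∘ u4 ∘ u5 ∘ u6
The normal forms match — equal.
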